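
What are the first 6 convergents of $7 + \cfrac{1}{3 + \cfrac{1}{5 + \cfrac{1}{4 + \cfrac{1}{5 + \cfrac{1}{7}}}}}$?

Using the convergent recurrence p_i = a_i*p_{i-1} + p_{i-2}, q_i = a_i*q_{i-1} + q_{i-2} with p_{-2}=0, p_{-1}=1, q_{-2}=1, q_{-1}=0:
  i=0: a_0=7, p_0 = 7*1 + 0 = 7, q_0 = 7*0 + 1 = 1.
  i=1: a_1=3, p_1 = 3*7 + 1 = 22, q_1 = 3*1 + 0 = 3.
  i=2: a_2=5, p_2 = 5*22 + 7 = 117, q_2 = 5*3 + 1 = 16.
  i=3: a_3=4, p_3 = 4*117 + 22 = 490, q_3 = 4*16 + 3 = 67.
  i=4: a_4=5, p_4 = 5*490 + 117 = 2567, q_4 = 5*67 + 16 = 351.
  i=5: a_5=7, p_5 = 7*2567 + 490 = 18459, q_5 = 7*351 + 67 = 2524.

7/1, 22/3, 117/16, 490/67, 2567/351, 18459/2524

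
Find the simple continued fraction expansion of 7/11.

[0; 1, 1, 1, 3]

Run the Euclidean algorithm on 7 and 11; the successive quotients are the partial quotients a_0, a_1, ... (each step inverts the fractional part left over by the previous one):
  7 = 0*11 + 7, so a_0 = 0.
  11 = 1*7 + 4, so a_1 = 1.
  7 = 1*4 + 3, so a_2 = 1.
  4 = 1*3 + 1, so a_3 = 1.
  3 = 3*1 + 0, so a_4 = 3.
The remainder reaches 0 after 5 divisions, so the expansion has 5 partial quotients, read off in order.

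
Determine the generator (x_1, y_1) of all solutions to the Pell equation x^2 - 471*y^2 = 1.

First expand sqrt(471) as a continued fraction. With x_i = (sqrt(471) + m_i)/d_i and (m_0, d_0) = (0, 1): a_0 = floor(sqrt(471)) = 21, since 21^2 = 441 <= 471 < 484 = 22^2.
Iterate m_{i+1} = d_i*a_i - m_i, d_{i+1} = (471 - m_{i+1}^2)/d_i, a_{i+1} = floor((a_0 + m_{i+1})/d_{i+1}):
  m_1 = 1*21 - 0 = 21, d_1 = (471 - 21^2)/1 = 30/1 = 30, a_1 = floor((21 + 21)/30) = 1.
  m_2 = 30*1 - 21 = 9, d_2 = (471 - 9^2)/30 = 390/30 = 13, a_2 = floor((21 + 9)/13) = 2.
  m_3 = 13*2 - 9 = 17, d_3 = (471 - 17^2)/13 = 182/13 = 14, a_3 = floor((21 + 17)/14) = 2.
  m_4 = 14*2 - 17 = 11, d_4 = (471 - 11^2)/14 = 350/14 = 25, a_4 = floor((21 + 11)/25) = 1.
  m_5 = 25*1 - 11 = 14, d_5 = (471 - 14^2)/25 = 275/25 = 11, a_5 = floor((21 + 14)/11) = 3.
  m_6 = 11*3 - 14 = 19, d_6 = (471 - 19^2)/11 = 110/11 = 10, a_6 = floor((21 + 19)/10) = 4.
  m_7 = 10*4 - 19 = 21, d_7 = (471 - 21^2)/10 = 30/10 = 3, a_7 = floor((21 + 21)/3) = 14.
  m_8 = 3*14 - 21 = 21, d_8 = (471 - 21^2)/3 = 30/3 = 10, a_8 = floor((21 + 21)/10) = 4.
  m_9 = 10*4 - 21 = 19, d_9 = (471 - 19^2)/10 = 110/10 = 11, a_9 = floor((21 + 19)/11) = 3.
  m_10 = 11*3 - 19 = 14, d_10 = (471 - 14^2)/11 = 275/11 = 25, a_10 = floor((21 + 14)/25) = 1.
  m_11 = 25*1 - 14 = 11, d_11 = (471 - 11^2)/25 = 350/25 = 14, a_11 = floor((21 + 11)/14) = 2.
  m_12 = 14*2 - 11 = 17, d_12 = (471 - 17^2)/14 = 182/14 = 13, a_12 = floor((21 + 17)/13) = 2.
  m_13 = 13*2 - 17 = 9, d_13 = (471 - 9^2)/13 = 390/13 = 30, a_13 = floor((21 + 9)/30) = 1.
  m_14 = 30*1 - 9 = 21, d_14 = (471 - 21^2)/30 = 30/30 = 1, a_14 = floor((21 + 21)/1) = 42.
  m_15 = 1*42 - 21 = 21, d_15 = (471 - 21^2)/1 = 30/1 = 30: (m_15, d_15) = (m_1, d_1) = (21, 30), so from here the quotients repeat a_1, ..., a_14; the period length is 14.
So sqrt(471) = [21; (1, 2, 2, 1, 3, 4, 14, 4, 3, 1, 2, 2, 1, 42)] with period length k = 14.
k is even, so the fundamental solution of x^2 - 471y^2 = 1 is (p_{k-1}, q_{k-1}) = (p_13, q_13); compute convergents through index 13.
Convergents (p_i = a_i*p_{i-1} + p_{i-2}, q_i = a_i*q_{i-1} + q_{i-2} with p_{-2}=0, p_{-1}=1, q_{-2}=1, q_{-1}=0):
  i=0: a_0=21, p_0 = 21*1 + 0 = 21, q_0 = 21*0 + 1 = 1.
  i=1: a_1=1, p_1 = 1*21 + 1 = 22, q_1 = 1*1 + 0 = 1.
  i=2: a_2=2, p_2 = 2*22 + 21 = 65, q_2 = 2*1 + 1 = 3.
  i=3: a_3=2, p_3 = 2*65 + 22 = 152, q_3 = 2*3 + 1 = 7.
  i=4: a_4=1, p_4 = 1*152 + 65 = 217, q_4 = 1*7 + 3 = 10.
  i=5: a_5=3, p_5 = 3*217 + 152 = 803, q_5 = 3*10 + 7 = 37.
  i=6: a_6=4, p_6 = 4*803 + 217 = 3429, q_6 = 4*37 + 10 = 158.
  i=7: a_7=14, p_7 = 14*3429 + 803 = 48809, q_7 = 14*158 + 37 = 2249.
  i=8: a_8=4, p_8 = 4*48809 + 3429 = 198665, q_8 = 4*2249 + 158 = 9154.
  i=9: a_9=3, p_9 = 3*198665 + 48809 = 644804, q_9 = 3*9154 + 2249 = 29711.
  i=10: a_10=1, p_10 = 1*644804 + 198665 = 843469, q_10 = 1*29711 + 9154 = 38865.
  i=11: a_11=2, p_11 = 2*843469 + 644804 = 2331742, q_11 = 2*38865 + 29711 = 107441.
  i=12: a_12=2, p_12 = 2*2331742 + 843469 = 5506953, q_12 = 2*107441 + 38865 = 253747.
  i=13: a_13=1, p_13 = 1*5506953 + 2331742 = 7838695, q_13 = 1*253747 + 107441 = 361188.
Check: 7838695^2 - 471*361188^2 = 61445139303025 - 61445139303024 = 1, so (x, y) = (7838695, 361188) solves the equation, and by the theorem it is the least positive solution.

(x, y) = (7838695, 361188)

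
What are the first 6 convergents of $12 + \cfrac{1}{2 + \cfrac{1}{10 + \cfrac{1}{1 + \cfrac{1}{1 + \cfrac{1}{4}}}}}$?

Using the convergent recurrence p_i = a_i*p_{i-1} + p_{i-2}, q_i = a_i*q_{i-1} + q_{i-2} with p_{-2}=0, p_{-1}=1, q_{-2}=1, q_{-1}=0:
  i=0: a_0=12, p_0 = 12*1 + 0 = 12, q_0 = 12*0 + 1 = 1.
  i=1: a_1=2, p_1 = 2*12 + 1 = 25, q_1 = 2*1 + 0 = 2.
  i=2: a_2=10, p_2 = 10*25 + 12 = 262, q_2 = 10*2 + 1 = 21.
  i=3: a_3=1, p_3 = 1*262 + 25 = 287, q_3 = 1*21 + 2 = 23.
  i=4: a_4=1, p_4 = 1*287 + 262 = 549, q_4 = 1*23 + 21 = 44.
  i=5: a_5=4, p_5 = 4*549 + 287 = 2483, q_5 = 4*44 + 23 = 199.

12/1, 25/2, 262/21, 287/23, 549/44, 2483/199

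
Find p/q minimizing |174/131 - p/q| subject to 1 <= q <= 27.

4/3

Expand x = 174/131 as a continued fraction with the Euclidean algorithm:
  174 = 1*131 + 43, so a_0 = 1.
  131 = 3*43 + 2, so a_1 = 3.
  43 = 21*2 + 1, so a_2 = 21.
  2 = 2*1 + 0, so a_3 = 2.
so x = [1; 3, 21, 2].
Convergents (p_i = a_i*p_{i-1} + p_{i-2}, q_i = a_i*q_{i-1} + q_{i-2} with p_{-2}=0, p_{-1}=1, q_{-2}=1, q_{-1}=0), until the denominator exceeds 27:
  i=0: a_0=1, p_0 = 1*1 + 0 = 1, q_0 = 1*0 + 1 = 1.
  i=1: a_1=3, p_1 = 3*1 + 1 = 4, q_1 = 3*1 + 0 = 3.
  i=2: a_2=21, p_2 = 21*4 + 1 = 85, q_2 = 21*3 + 1 = 64.
q_2 = 64 > 27, so the last convergent with denominator <= 27 is p_1/q_1 = 4/3.
The closest fraction with denominator <= 27 is either p_1/q_1 or the intermediate fraction (k*p_1 + p_0)/(k*q_1 + q_0) with the largest k >= 1 whose denominator stays <= 27; these approach x as k grows, and every other convergent or intermediate fraction in range is farther away.
Largest k: floor((27 - q_0)/q_1) = floor((27 - 1)/3) = 8.
That gives (8*4 + 1)/(8*3 + 1) = 33/25.
Compare the errors: |x - 4/3| = |174*3 - 4*131|/(131*3) = 2/393, and |x - 33/25| = |174*25 - 33*131|/(131*25) = 27/3275.
Cross-multiplying, 2*3275 = 6550 < 10611 = 27*393, so 2/393 is smaller: the convergent 4/3 is closer to x than 33/25.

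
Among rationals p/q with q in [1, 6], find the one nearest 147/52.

Expand x = 147/52 as a continued fraction with the Euclidean algorithm:
  147 = 2*52 + 43, so a_0 = 2.
  52 = 1*43 + 9, so a_1 = 1.
  43 = 4*9 + 7, so a_2 = 4.
  9 = 1*7 + 2, so a_3 = 1.
  7 = 3*2 + 1, so a_4 = 3.
  2 = 2*1 + 0, so a_5 = 2.
so x = [2; 1, 4, 1, 3, 2].
Convergents (p_i = a_i*p_{i-1} + p_{i-2}, q_i = a_i*q_{i-1} + q_{i-2} with p_{-2}=0, p_{-1}=1, q_{-2}=1, q_{-1}=0), until the denominator exceeds 6:
  i=0: a_0=2, p_0 = 2*1 + 0 = 2, q_0 = 2*0 + 1 = 1.
  i=1: a_1=1, p_1 = 1*2 + 1 = 3, q_1 = 1*1 + 0 = 1.
  i=2: a_2=4, p_2 = 4*3 + 2 = 14, q_2 = 4*1 + 1 = 5.
  i=3: a_3=1, p_3 = 1*14 + 3 = 17, q_3 = 1*5 + 1 = 6.
  i=4: a_4=3, p_4 = 3*17 + 14 = 65, q_4 = 3*6 + 5 = 23.
q_4 = 23 > 6, so the last convergent with denominator <= 6 is p_3/q_3 = 17/6.
The closest fraction with denominator <= 6 is either p_3/q_3 or the intermediate fraction (k*p_3 + p_2)/(k*q_3 + q_2) with the largest k >= 1 whose denominator stays <= 6; these approach x as k grows, and every other convergent or intermediate fraction in range is farther away.
Largest k: floor((6 - q_2)/q_3) = floor((6 - 5)/6) = 0.
Since k = 0, no intermediate fraction beyond p_3/q_3 has denominator <= 6, so the convergent 17/6 is the closest (its error is |147*6 - 17*52|/(52*6) = 2/312).

17/6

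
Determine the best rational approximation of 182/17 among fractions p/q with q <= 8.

Expand x = 182/17 as a continued fraction with the Euclidean algorithm:
  182 = 10*17 + 12, so a_0 = 10.
  17 = 1*12 + 5, so a_1 = 1.
  12 = 2*5 + 2, so a_2 = 2.
  5 = 2*2 + 1, so a_3 = 2.
  2 = 2*1 + 0, so a_4 = 2.
so x = [10; 1, 2, 2, 2].
Convergents (p_i = a_i*p_{i-1} + p_{i-2}, q_i = a_i*q_{i-1} + q_{i-2} with p_{-2}=0, p_{-1}=1, q_{-2}=1, q_{-1}=0), until the denominator exceeds 8:
  i=0: a_0=10, p_0 = 10*1 + 0 = 10, q_0 = 10*0 + 1 = 1.
  i=1: a_1=1, p_1 = 1*10 + 1 = 11, q_1 = 1*1 + 0 = 1.
  i=2: a_2=2, p_2 = 2*11 + 10 = 32, q_2 = 2*1 + 1 = 3.
  i=3: a_3=2, p_3 = 2*32 + 11 = 75, q_3 = 2*3 + 1 = 7.
  i=4: a_4=2, p_4 = 2*75 + 32 = 182, q_4 = 2*7 + 3 = 17.
q_4 = 17 > 8, so the last convergent with denominator <= 8 is p_3/q_3 = 75/7.
The closest fraction with denominator <= 8 is either p_3/q_3 or the intermediate fraction (k*p_3 + p_2)/(k*q_3 + q_2) with the largest k >= 1 whose denominator stays <= 8; these approach x as k grows, and every other convergent or intermediate fraction in range is farther away.
Largest k: floor((8 - q_2)/q_3) = floor((8 - 3)/7) = 0.
Since k = 0, no intermediate fraction beyond p_3/q_3 has denominator <= 8, so the convergent 75/7 is the closest (its error is |182*7 - 75*17|/(17*7) = 1/119).

75/7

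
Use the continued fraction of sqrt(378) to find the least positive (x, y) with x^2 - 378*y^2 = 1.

(x, y) = (8749, 450)

First expand sqrt(378) as a continued fraction. With x_i = (sqrt(378) + m_i)/d_i and (m_0, d_0) = (0, 1): a_0 = floor(sqrt(378)) = 19, since 19^2 = 361 <= 378 < 400 = 20^2.
Iterate m_{i+1} = d_i*a_i - m_i, d_{i+1} = (378 - m_{i+1}^2)/d_i, a_{i+1} = floor((a_0 + m_{i+1})/d_{i+1}):
  m_1 = 1*19 - 0 = 19, d_1 = (378 - 19^2)/1 = 17/1 = 17, a_1 = floor((19 + 19)/17) = 2.
  m_2 = 17*2 - 19 = 15, d_2 = (378 - 15^2)/17 = 153/17 = 9, a_2 = floor((19 + 15)/9) = 3.
  m_3 = 9*3 - 15 = 12, d_3 = (378 - 12^2)/9 = 234/9 = 26, a_3 = floor((19 + 12)/26) = 1.
  m_4 = 26*1 - 12 = 14, d_4 = (378 - 14^2)/26 = 182/26 = 7, a_4 = floor((19 + 14)/7) = 4.
  m_5 = 7*4 - 14 = 14, d_5 = (378 - 14^2)/7 = 182/7 = 26, a_5 = floor((19 + 14)/26) = 1.
  m_6 = 26*1 - 14 = 12, d_6 = (378 - 12^2)/26 = 234/26 = 9, a_6 = floor((19 + 12)/9) = 3.
  m_7 = 9*3 - 12 = 15, d_7 = (378 - 15^2)/9 = 153/9 = 17, a_7 = floor((19 + 15)/17) = 2.
  m_8 = 17*2 - 15 = 19, d_8 = (378 - 19^2)/17 = 17/17 = 1, a_8 = floor((19 + 19)/1) = 38.
  m_9 = 1*38 - 19 = 19, d_9 = (378 - 19^2)/1 = 17/1 = 17: (m_9, d_9) = (m_1, d_1) = (19, 17), so from here the quotients repeat a_1, ..., a_8; the period length is 8.
So sqrt(378) = [19; (2, 3, 1, 4, 1, 3, 2, 38)] with period length k = 8.
k is even, so the fundamental solution of x^2 - 378y^2 = 1 is (p_{k-1}, q_{k-1}) = (p_7, q_7); compute convergents through index 7.
Convergents (p_i = a_i*p_{i-1} + p_{i-2}, q_i = a_i*q_{i-1} + q_{i-2} with p_{-2}=0, p_{-1}=1, q_{-2}=1, q_{-1}=0):
  i=0: a_0=19, p_0 = 19*1 + 0 = 19, q_0 = 19*0 + 1 = 1.
  i=1: a_1=2, p_1 = 2*19 + 1 = 39, q_1 = 2*1 + 0 = 2.
  i=2: a_2=3, p_2 = 3*39 + 19 = 136, q_2 = 3*2 + 1 = 7.
  i=3: a_3=1, p_3 = 1*136 + 39 = 175, q_3 = 1*7 + 2 = 9.
  i=4: a_4=4, p_4 = 4*175 + 136 = 836, q_4 = 4*9 + 7 = 43.
  i=5: a_5=1, p_5 = 1*836 + 175 = 1011, q_5 = 1*43 + 9 = 52.
  i=6: a_6=3, p_6 = 3*1011 + 836 = 3869, q_6 = 3*52 + 43 = 199.
  i=7: a_7=2, p_7 = 2*3869 + 1011 = 8749, q_7 = 2*199 + 52 = 450.
Check: 8749^2 - 378*450^2 = 76545001 - 76545000 = 1, so (x, y) = (8749, 450) solves the equation, and by the theorem it is the least positive solution.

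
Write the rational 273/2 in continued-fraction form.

[136; 2]

Run the Euclidean algorithm on 273 and 2; the successive quotients are the partial quotients a_0, a_1, ... (each step inverts the fractional part left over by the previous one):
  273 = 136*2 + 1, so a_0 = 136.
  2 = 2*1 + 0, so a_1 = 2.
The remainder reaches 0 after 2 divisions, so the expansion has 2 partial quotients, read off in order.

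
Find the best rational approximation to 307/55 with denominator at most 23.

Expand x = 307/55 as a continued fraction with the Euclidean algorithm:
  307 = 5*55 + 32, so a_0 = 5.
  55 = 1*32 + 23, so a_1 = 1.
  32 = 1*23 + 9, so a_2 = 1.
  23 = 2*9 + 5, so a_3 = 2.
  9 = 1*5 + 4, so a_4 = 1.
  5 = 1*4 + 1, so a_5 = 1.
  4 = 4*1 + 0, so a_6 = 4.
so x = [5; 1, 1, 2, 1, 1, 4].
Convergents (p_i = a_i*p_{i-1} + p_{i-2}, q_i = a_i*q_{i-1} + q_{i-2} with p_{-2}=0, p_{-1}=1, q_{-2}=1, q_{-1}=0), until the denominator exceeds 23:
  i=0: a_0=5, p_0 = 5*1 + 0 = 5, q_0 = 5*0 + 1 = 1.
  i=1: a_1=1, p_1 = 1*5 + 1 = 6, q_1 = 1*1 + 0 = 1.
  i=2: a_2=1, p_2 = 1*6 + 5 = 11, q_2 = 1*1 + 1 = 2.
  i=3: a_3=2, p_3 = 2*11 + 6 = 28, q_3 = 2*2 + 1 = 5.
  i=4: a_4=1, p_4 = 1*28 + 11 = 39, q_4 = 1*5 + 2 = 7.
  i=5: a_5=1, p_5 = 1*39 + 28 = 67, q_5 = 1*7 + 5 = 12.
  i=6: a_6=4, p_6 = 4*67 + 39 = 307, q_6 = 4*12 + 7 = 55.
q_6 = 55 > 23, so the last convergent with denominator <= 23 is p_5/q_5 = 67/12.
The closest fraction with denominator <= 23 is either p_5/q_5 or the intermediate fraction (k*p_5 + p_4)/(k*q_5 + q_4) with the largest k >= 1 whose denominator stays <= 23; these approach x as k grows, and every other convergent or intermediate fraction in range is farther away.
Largest k: floor((23 - q_4)/q_5) = floor((23 - 7)/12) = 1.
That gives (1*67 + 39)/(1*12 + 7) = 106/19.
Compare the errors: |x - 67/12| = |307*12 - 67*55|/(55*12) = 1/660, and |x - 106/19| = |307*19 - 106*55|/(55*19) = 3/1045.
Cross-multiplying, 1*1045 = 1045 < 1980 = 3*660, so 1/660 is smaller: the convergent 67/12 is closer to x than 106/19.

67/12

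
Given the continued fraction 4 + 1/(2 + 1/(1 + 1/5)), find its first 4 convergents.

4/1, 9/2, 13/3, 74/17

Using the convergent recurrence p_i = a_i*p_{i-1} + p_{i-2}, q_i = a_i*q_{i-1} + q_{i-2} with p_{-2}=0, p_{-1}=1, q_{-2}=1, q_{-1}=0:
  i=0: a_0=4, p_0 = 4*1 + 0 = 4, q_0 = 4*0 + 1 = 1.
  i=1: a_1=2, p_1 = 2*4 + 1 = 9, q_1 = 2*1 + 0 = 2.
  i=2: a_2=1, p_2 = 1*9 + 4 = 13, q_2 = 1*2 + 1 = 3.
  i=3: a_3=5, p_3 = 5*13 + 9 = 74, q_3 = 5*3 + 2 = 17.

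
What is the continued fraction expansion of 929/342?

Run the Euclidean algorithm on 929 and 342; the successive quotients are the partial quotients a_0, a_1, ... (each step inverts the fractional part left over by the previous one):
  929 = 2*342 + 245, so a_0 = 2.
  342 = 1*245 + 97, so a_1 = 1.
  245 = 2*97 + 51, so a_2 = 2.
  97 = 1*51 + 46, so a_3 = 1.
  51 = 1*46 + 5, so a_4 = 1.
  46 = 9*5 + 1, so a_5 = 9.
  5 = 5*1 + 0, so a_6 = 5.
The remainder reaches 0 after 7 divisions, so the expansion has 7 partial quotients, read off in order.

[2; 1, 2, 1, 1, 9, 5]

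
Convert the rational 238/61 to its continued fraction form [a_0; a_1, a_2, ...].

[3; 1, 9, 6]

Run the Euclidean algorithm on 238 and 61; the successive quotients are the partial quotients a_0, a_1, ... (each step inverts the fractional part left over by the previous one):
  238 = 3*61 + 55, so a_0 = 3.
  61 = 1*55 + 6, so a_1 = 1.
  55 = 9*6 + 1, so a_2 = 9.
  6 = 6*1 + 0, so a_3 = 6.
The remainder reaches 0 after 4 divisions, so the expansion has 4 partial quotients, read off in order.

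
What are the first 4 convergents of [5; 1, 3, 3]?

5/1, 6/1, 23/4, 75/13

Using the convergent recurrence p_i = a_i*p_{i-1} + p_{i-2}, q_i = a_i*q_{i-1} + q_{i-2} with p_{-2}=0, p_{-1}=1, q_{-2}=1, q_{-1}=0:
  i=0: a_0=5, p_0 = 5*1 + 0 = 5, q_0 = 5*0 + 1 = 1.
  i=1: a_1=1, p_1 = 1*5 + 1 = 6, q_1 = 1*1 + 0 = 1.
  i=2: a_2=3, p_2 = 3*6 + 5 = 23, q_2 = 3*1 + 1 = 4.
  i=3: a_3=3, p_3 = 3*23 + 6 = 75, q_3 = 3*4 + 1 = 13.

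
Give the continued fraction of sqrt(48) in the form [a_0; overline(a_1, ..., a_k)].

Write x_i = (sqrt(48) + m_i)/d_i with (m_0, d_0) = (0, 1). a_0 = floor(sqrt(48)) = 6, since 6^2 = 36 <= 48 < 49 = 7^2.
Iterate m_{i+1} = d_i*a_i - m_i, d_{i+1} = (48 - m_{i+1}^2)/d_i, a_{i+1} = floor((a_0 + m_{i+1})/d_{i+1}):
  m_1 = 1*6 - 0 = 6, d_1 = (48 - 6^2)/1 = 12/1 = 12, a_1 = floor((6 + 6)/12) = 1.
  m_2 = 12*1 - 6 = 6, d_2 = (48 - 6^2)/12 = 12/12 = 1, a_2 = floor((6 + 6)/1) = 12.
  m_3 = 1*12 - 6 = 6, d_3 = (48 - 6^2)/1 = 12/1 = 12: (m_3, d_3) = (m_1, d_1) = (6, 12), so from here the quotients repeat a_1, a_2; the period length is 2.
Hence the expansion of sqrt(48) is a_0 = 6 followed by the repeating block 1, 12 (period 2).

[6; overline(1, 12)]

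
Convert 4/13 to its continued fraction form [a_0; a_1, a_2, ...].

[0; 3, 4]

Run the Euclidean algorithm on 4 and 13; the successive quotients are the partial quotients a_0, a_1, ... (each step inverts the fractional part left over by the previous one):
  4 = 0*13 + 4, so a_0 = 0.
  13 = 3*4 + 1, so a_1 = 3.
  4 = 4*1 + 0, so a_2 = 4.
The remainder reaches 0 after 3 divisions, so the expansion has 3 partial quotients, read off in order.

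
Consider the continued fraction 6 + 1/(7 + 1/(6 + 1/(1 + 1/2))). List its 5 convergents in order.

Using the convergent recurrence p_i = a_i*p_{i-1} + p_{i-2}, q_i = a_i*q_{i-1} + q_{i-2} with p_{-2}=0, p_{-1}=1, q_{-2}=1, q_{-1}=0:
  i=0: a_0=6, p_0 = 6*1 + 0 = 6, q_0 = 6*0 + 1 = 1.
  i=1: a_1=7, p_1 = 7*6 + 1 = 43, q_1 = 7*1 + 0 = 7.
  i=2: a_2=6, p_2 = 6*43 + 6 = 264, q_2 = 6*7 + 1 = 43.
  i=3: a_3=1, p_3 = 1*264 + 43 = 307, q_3 = 1*43 + 7 = 50.
  i=4: a_4=2, p_4 = 2*307 + 264 = 878, q_4 = 2*50 + 43 = 143.

6/1, 43/7, 264/43, 307/50, 878/143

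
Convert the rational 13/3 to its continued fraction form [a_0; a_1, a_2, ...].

Run the Euclidean algorithm on 13 and 3; the successive quotients are the partial quotients a_0, a_1, ... (each step inverts the fractional part left over by the previous one):
  13 = 4*3 + 1, so a_0 = 4.
  3 = 3*1 + 0, so a_1 = 3.
The remainder reaches 0 after 2 divisions, so the expansion has 2 partial quotients, read off in order.

[4; 3]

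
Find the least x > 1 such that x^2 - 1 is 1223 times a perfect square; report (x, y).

First expand sqrt(1223) as a continued fraction. With x_i = (sqrt(1223) + m_i)/d_i and (m_0, d_0) = (0, 1): a_0 = floor(sqrt(1223)) = 34, since 34^2 = 1156 <= 1223 < 1225 = 35^2.
Iterate m_{i+1} = d_i*a_i - m_i, d_{i+1} = (1223 - m_{i+1}^2)/d_i, a_{i+1} = floor((a_0 + m_{i+1})/d_{i+1}):
  m_1 = 1*34 - 0 = 34, d_1 = (1223 - 34^2)/1 = 67/1 = 67, a_1 = floor((34 + 34)/67) = 1.
  m_2 = 67*1 - 34 = 33, d_2 = (1223 - 33^2)/67 = 134/67 = 2, a_2 = floor((34 + 33)/2) = 33.
  m_3 = 2*33 - 33 = 33, d_3 = (1223 - 33^2)/2 = 134/2 = 67, a_3 = floor((34 + 33)/67) = 1.
  m_4 = 67*1 - 33 = 34, d_4 = (1223 - 34^2)/67 = 67/67 = 1, a_4 = floor((34 + 34)/1) = 68.
  m_5 = 1*68 - 34 = 34, d_5 = (1223 - 34^2)/1 = 67/1 = 67: (m_5, d_5) = (m_1, d_1) = (34, 67), so from here the quotients repeat a_1, ..., a_4; the period length is 4.
So sqrt(1223) = [34; (1, 33, 1, 68)] with period length k = 4.
k is even, so the fundamental solution of x^2 - 1223y^2 = 1 is (p_{k-1}, q_{k-1}) = (p_3, q_3); compute convergents through index 3.
Convergents (p_i = a_i*p_{i-1} + p_{i-2}, q_i = a_i*q_{i-1} + q_{i-2} with p_{-2}=0, p_{-1}=1, q_{-2}=1, q_{-1}=0):
  i=0: a_0=34, p_0 = 34*1 + 0 = 34, q_0 = 34*0 + 1 = 1.
  i=1: a_1=1, p_1 = 1*34 + 1 = 35, q_1 = 1*1 + 0 = 1.
  i=2: a_2=33, p_2 = 33*35 + 34 = 1189, q_2 = 33*1 + 1 = 34.
  i=3: a_3=1, p_3 = 1*1189 + 35 = 1224, q_3 = 1*34 + 1 = 35.
Check: 1224^2 - 1223*35^2 = 1498176 - 1498175 = 1, so (x, y) = (1224, 35) solves the equation, and by the theorem it is the least positive solution.

(x, y) = (1224, 35)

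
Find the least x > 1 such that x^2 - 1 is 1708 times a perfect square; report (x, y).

First expand sqrt(1708) as a continued fraction. With x_i = (sqrt(1708) + m_i)/d_i and (m_0, d_0) = (0, 1): a_0 = floor(sqrt(1708)) = 41, since 41^2 = 1681 <= 1708 < 1764 = 42^2.
Iterate m_{i+1} = d_i*a_i - m_i, d_{i+1} = (1708 - m_{i+1}^2)/d_i, a_{i+1} = floor((a_0 + m_{i+1})/d_{i+1}):
  m_1 = 1*41 - 0 = 41, d_1 = (1708 - 41^2)/1 = 27/1 = 27, a_1 = floor((41 + 41)/27) = 3.
  m_2 = 27*3 - 41 = 40, d_2 = (1708 - 40^2)/27 = 108/27 = 4, a_2 = floor((41 + 40)/4) = 20.
  m_3 = 4*20 - 40 = 40, d_3 = (1708 - 40^2)/4 = 108/4 = 27, a_3 = floor((41 + 40)/27) = 3.
  m_4 = 27*3 - 40 = 41, d_4 = (1708 - 41^2)/27 = 27/27 = 1, a_4 = floor((41 + 41)/1) = 82.
  m_5 = 1*82 - 41 = 41, d_5 = (1708 - 41^2)/1 = 27/1 = 27: (m_5, d_5) = (m_1, d_1) = (41, 27), so from here the quotients repeat a_1, ..., a_4; the period length is 4.
So sqrt(1708) = [41; (3, 20, 3, 82)] with period length k = 4.
k is even, so the fundamental solution of x^2 - 1708y^2 = 1 is (p_{k-1}, q_{k-1}) = (p_3, q_3); compute convergents through index 3.
Convergents (p_i = a_i*p_{i-1} + p_{i-2}, q_i = a_i*q_{i-1} + q_{i-2} with p_{-2}=0, p_{-1}=1, q_{-2}=1, q_{-1}=0):
  i=0: a_0=41, p_0 = 41*1 + 0 = 41, q_0 = 41*0 + 1 = 1.
  i=1: a_1=3, p_1 = 3*41 + 1 = 124, q_1 = 3*1 + 0 = 3.
  i=2: a_2=20, p_2 = 20*124 + 41 = 2521, q_2 = 20*3 + 1 = 61.
  i=3: a_3=3, p_3 = 3*2521 + 124 = 7687, q_3 = 3*61 + 3 = 186.
Check: 7687^2 - 1708*186^2 = 59089969 - 59089968 = 1, so (x, y) = (7687, 186) solves the equation, and by the theorem it is the least positive solution.

(x, y) = (7687, 186)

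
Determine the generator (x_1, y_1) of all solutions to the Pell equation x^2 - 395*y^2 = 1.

(x, y) = (159, 8)

First expand sqrt(395) as a continued fraction. With x_i = (sqrt(395) + m_i)/d_i and (m_0, d_0) = (0, 1): a_0 = floor(sqrt(395)) = 19, since 19^2 = 361 <= 395 < 400 = 20^2.
Iterate m_{i+1} = d_i*a_i - m_i, d_{i+1} = (395 - m_{i+1}^2)/d_i, a_{i+1} = floor((a_0 + m_{i+1})/d_{i+1}):
  m_1 = 1*19 - 0 = 19, d_1 = (395 - 19^2)/1 = 34/1 = 34, a_1 = floor((19 + 19)/34) = 1.
  m_2 = 34*1 - 19 = 15, d_2 = (395 - 15^2)/34 = 170/34 = 5, a_2 = floor((19 + 15)/5) = 6.
  m_3 = 5*6 - 15 = 15, d_3 = (395 - 15^2)/5 = 170/5 = 34, a_3 = floor((19 + 15)/34) = 1.
  m_4 = 34*1 - 15 = 19, d_4 = (395 - 19^2)/34 = 34/34 = 1, a_4 = floor((19 + 19)/1) = 38.
  m_5 = 1*38 - 19 = 19, d_5 = (395 - 19^2)/1 = 34/1 = 34: (m_5, d_5) = (m_1, d_1) = (19, 34), so from here the quotients repeat a_1, ..., a_4; the period length is 4.
So sqrt(395) = [19; (1, 6, 1, 38)] with period length k = 4.
k is even, so the fundamental solution of x^2 - 395y^2 = 1 is (p_{k-1}, q_{k-1}) = (p_3, q_3); compute convergents through index 3.
Convergents (p_i = a_i*p_{i-1} + p_{i-2}, q_i = a_i*q_{i-1} + q_{i-2} with p_{-2}=0, p_{-1}=1, q_{-2}=1, q_{-1}=0):
  i=0: a_0=19, p_0 = 19*1 + 0 = 19, q_0 = 19*0 + 1 = 1.
  i=1: a_1=1, p_1 = 1*19 + 1 = 20, q_1 = 1*1 + 0 = 1.
  i=2: a_2=6, p_2 = 6*20 + 19 = 139, q_2 = 6*1 + 1 = 7.
  i=3: a_3=1, p_3 = 1*139 + 20 = 159, q_3 = 1*7 + 1 = 8.
Check: 159^2 - 395*8^2 = 25281 - 25280 = 1, so (x, y) = (159, 8) solves the equation, and by the theorem it is the least positive solution.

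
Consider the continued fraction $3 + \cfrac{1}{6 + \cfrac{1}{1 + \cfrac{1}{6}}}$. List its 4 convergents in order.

Using the convergent recurrence p_i = a_i*p_{i-1} + p_{i-2}, q_i = a_i*q_{i-1} + q_{i-2} with p_{-2}=0, p_{-1}=1, q_{-2}=1, q_{-1}=0:
  i=0: a_0=3, p_0 = 3*1 + 0 = 3, q_0 = 3*0 + 1 = 1.
  i=1: a_1=6, p_1 = 6*3 + 1 = 19, q_1 = 6*1 + 0 = 6.
  i=2: a_2=1, p_2 = 1*19 + 3 = 22, q_2 = 1*6 + 1 = 7.
  i=3: a_3=6, p_3 = 6*22 + 19 = 151, q_3 = 6*7 + 6 = 48.

3/1, 19/6, 22/7, 151/48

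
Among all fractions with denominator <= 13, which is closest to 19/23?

Expand x = 19/23 as a continued fraction with the Euclidean algorithm:
  19 = 0*23 + 19, so a_0 = 0.
  23 = 1*19 + 4, so a_1 = 1.
  19 = 4*4 + 3, so a_2 = 4.
  4 = 1*3 + 1, so a_3 = 1.
  3 = 3*1 + 0, so a_4 = 3.
so x = [0; 1, 4, 1, 3].
Convergents (p_i = a_i*p_{i-1} + p_{i-2}, q_i = a_i*q_{i-1} + q_{i-2} with p_{-2}=0, p_{-1}=1, q_{-2}=1, q_{-1}=0), until the denominator exceeds 13:
  i=0: a_0=0, p_0 = 0*1 + 0 = 0, q_0 = 0*0 + 1 = 1.
  i=1: a_1=1, p_1 = 1*0 + 1 = 1, q_1 = 1*1 + 0 = 1.
  i=2: a_2=4, p_2 = 4*1 + 0 = 4, q_2 = 4*1 + 1 = 5.
  i=3: a_3=1, p_3 = 1*4 + 1 = 5, q_3 = 1*5 + 1 = 6.
  i=4: a_4=3, p_4 = 3*5 + 4 = 19, q_4 = 3*6 + 5 = 23.
q_4 = 23 > 13, so the last convergent with denominator <= 13 is p_3/q_3 = 5/6.
The closest fraction with denominator <= 13 is either p_3/q_3 or the intermediate fraction (k*p_3 + p_2)/(k*q_3 + q_2) with the largest k >= 1 whose denominator stays <= 13; these approach x as k grows, and every other convergent or intermediate fraction in range is farther away.
Largest k: floor((13 - q_2)/q_3) = floor((13 - 5)/6) = 1.
That gives (1*5 + 4)/(1*6 + 5) = 9/11.
Compare the errors: |x - 5/6| = |19*6 - 5*23|/(23*6) = 1/138, and |x - 9/11| = |19*11 - 9*23|/(23*11) = 2/253.
Cross-multiplying, 1*253 = 253 < 276 = 2*138, so 1/138 is smaller: the convergent 5/6 is closer to x than 9/11.

5/6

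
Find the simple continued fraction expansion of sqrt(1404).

[37; (2, 7, 1, 4, 1, 7, 2, 74)]

Write x_i = (sqrt(1404) + m_i)/d_i with (m_0, d_0) = (0, 1). a_0 = floor(sqrt(1404)) = 37, since 37^2 = 1369 <= 1404 < 1444 = 38^2.
Iterate m_{i+1} = d_i*a_i - m_i, d_{i+1} = (1404 - m_{i+1}^2)/d_i, a_{i+1} = floor((a_0 + m_{i+1})/d_{i+1}):
  m_1 = 1*37 - 0 = 37, d_1 = (1404 - 37^2)/1 = 35/1 = 35, a_1 = floor((37 + 37)/35) = 2.
  m_2 = 35*2 - 37 = 33, d_2 = (1404 - 33^2)/35 = 315/35 = 9, a_2 = floor((37 + 33)/9) = 7.
  m_3 = 9*7 - 33 = 30, d_3 = (1404 - 30^2)/9 = 504/9 = 56, a_3 = floor((37 + 30)/56) = 1.
  m_4 = 56*1 - 30 = 26, d_4 = (1404 - 26^2)/56 = 728/56 = 13, a_4 = floor((37 + 26)/13) = 4.
  m_5 = 13*4 - 26 = 26, d_5 = (1404 - 26^2)/13 = 728/13 = 56, a_5 = floor((37 + 26)/56) = 1.
  m_6 = 56*1 - 26 = 30, d_6 = (1404 - 30^2)/56 = 504/56 = 9, a_6 = floor((37 + 30)/9) = 7.
  m_7 = 9*7 - 30 = 33, d_7 = (1404 - 33^2)/9 = 315/9 = 35, a_7 = floor((37 + 33)/35) = 2.
  m_8 = 35*2 - 33 = 37, d_8 = (1404 - 37^2)/35 = 35/35 = 1, a_8 = floor((37 + 37)/1) = 74.
  m_9 = 1*74 - 37 = 37, d_9 = (1404 - 37^2)/1 = 35/1 = 35: (m_9, d_9) = (m_1, d_1) = (37, 35), so from here the quotients repeat a_1, ..., a_8; the period length is 8.
Hence the expansion of sqrt(1404) is a_0 = 37 followed by the repeating block 2, 7, 1, 4, 1, 7, 2, 74 (period 8).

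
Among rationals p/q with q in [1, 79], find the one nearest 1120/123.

601/66

Expand x = 1120/123 as a continued fraction with the Euclidean algorithm:
  1120 = 9*123 + 13, so a_0 = 9.
  123 = 9*13 + 6, so a_1 = 9.
  13 = 2*6 + 1, so a_2 = 2.
  6 = 6*1 + 0, so a_3 = 6.
so x = [9; 9, 2, 6].
Convergents (p_i = a_i*p_{i-1} + p_{i-2}, q_i = a_i*q_{i-1} + q_{i-2} with p_{-2}=0, p_{-1}=1, q_{-2}=1, q_{-1}=0), until the denominator exceeds 79:
  i=0: a_0=9, p_0 = 9*1 + 0 = 9, q_0 = 9*0 + 1 = 1.
  i=1: a_1=9, p_1 = 9*9 + 1 = 82, q_1 = 9*1 + 0 = 9.
  i=2: a_2=2, p_2 = 2*82 + 9 = 173, q_2 = 2*9 + 1 = 19.
  i=3: a_3=6, p_3 = 6*173 + 82 = 1120, q_3 = 6*19 + 9 = 123.
q_3 = 123 > 79, so the last convergent with denominator <= 79 is p_2/q_2 = 173/19.
The closest fraction with denominator <= 79 is either p_2/q_2 or the intermediate fraction (k*p_2 + p_1)/(k*q_2 + q_1) with the largest k >= 1 whose denominator stays <= 79; these approach x as k grows, and every other convergent or intermediate fraction in range is farther away.
Largest k: floor((79 - q_1)/q_2) = floor((79 - 9)/19) = 3.
That gives (3*173 + 82)/(3*19 + 9) = 601/66.
Compare the errors: |x - 173/19| = |1120*19 - 173*123|/(123*19) = 1/2337, and |x - 601/66| = |1120*66 - 601*123|/(123*66) = 3/8118.
Cross-multiplying, 3*2337 = 7011 < 8118 = 1*8118, so 3/8118 is smaller: the intermediate fraction 601/66 is closer to x than 173/19.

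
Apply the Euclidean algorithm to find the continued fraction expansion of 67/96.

[0; 1, 2, 3, 4, 2]

Run the Euclidean algorithm on 67 and 96; the successive quotients are the partial quotients a_0, a_1, ... (each step inverts the fractional part left over by the previous one):
  67 = 0*96 + 67, so a_0 = 0.
  96 = 1*67 + 29, so a_1 = 1.
  67 = 2*29 + 9, so a_2 = 2.
  29 = 3*9 + 2, so a_3 = 3.
  9 = 4*2 + 1, so a_4 = 4.
  2 = 2*1 + 0, so a_5 = 2.
The remainder reaches 0 after 6 divisions, so the expansion has 6 partial quotients, read off in order.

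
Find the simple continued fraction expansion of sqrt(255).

Write x_i = (sqrt(255) + m_i)/d_i with (m_0, d_0) = (0, 1). a_0 = floor(sqrt(255)) = 15, since 15^2 = 225 <= 255 < 256 = 16^2.
Iterate m_{i+1} = d_i*a_i - m_i, d_{i+1} = (255 - m_{i+1}^2)/d_i, a_{i+1} = floor((a_0 + m_{i+1})/d_{i+1}):
  m_1 = 1*15 - 0 = 15, d_1 = (255 - 15^2)/1 = 30/1 = 30, a_1 = floor((15 + 15)/30) = 1.
  m_2 = 30*1 - 15 = 15, d_2 = (255 - 15^2)/30 = 30/30 = 1, a_2 = floor((15 + 15)/1) = 30.
  m_3 = 1*30 - 15 = 15, d_3 = (255 - 15^2)/1 = 30/1 = 30: (m_3, d_3) = (m_1, d_1) = (15, 30), so from here the quotients repeat a_1, a_2; the period length is 2.
Hence the expansion of sqrt(255) is a_0 = 15 followed by the repeating block 1, 30 (period 2).

[15; (1, 30)]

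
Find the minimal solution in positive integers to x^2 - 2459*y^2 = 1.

First expand sqrt(2459) as a continued fraction. With x_i = (sqrt(2459) + m_i)/d_i and (m_0, d_0) = (0, 1): a_0 = floor(sqrt(2459)) = 49, since 49^2 = 2401 <= 2459 < 2500 = 50^2.
Iterate m_{i+1} = d_i*a_i - m_i, d_{i+1} = (2459 - m_{i+1}^2)/d_i, a_{i+1} = floor((a_0 + m_{i+1})/d_{i+1}):
  m_1 = 1*49 - 0 = 49, d_1 = (2459 - 49^2)/1 = 58/1 = 58, a_1 = floor((49 + 49)/58) = 1.
  m_2 = 58*1 - 49 = 9, d_2 = (2459 - 9^2)/58 = 2378/58 = 41, a_2 = floor((49 + 9)/41) = 1.
  m_3 = 41*1 - 9 = 32, d_3 = (2459 - 32^2)/41 = 1435/41 = 35, a_3 = floor((49 + 32)/35) = 2.
  m_4 = 35*2 - 32 = 38, d_4 = (2459 - 38^2)/35 = 1015/35 = 29, a_4 = floor((49 + 38)/29) = 3.
  m_5 = 29*3 - 38 = 49, d_5 = (2459 - 49^2)/29 = 58/29 = 2, a_5 = floor((49 + 49)/2) = 49.
  m_6 = 2*49 - 49 = 49, d_6 = (2459 - 49^2)/2 = 58/2 = 29, a_6 = floor((49 + 49)/29) = 3.
  m_7 = 29*3 - 49 = 38, d_7 = (2459 - 38^2)/29 = 1015/29 = 35, a_7 = floor((49 + 38)/35) = 2.
  m_8 = 35*2 - 38 = 32, d_8 = (2459 - 32^2)/35 = 1435/35 = 41, a_8 = floor((49 + 32)/41) = 1.
  m_9 = 41*1 - 32 = 9, d_9 = (2459 - 9^2)/41 = 2378/41 = 58, a_9 = floor((49 + 9)/58) = 1.
  m_10 = 58*1 - 9 = 49, d_10 = (2459 - 49^2)/58 = 58/58 = 1, a_10 = floor((49 + 49)/1) = 98.
  m_11 = 1*98 - 49 = 49, d_11 = (2459 - 49^2)/1 = 58/1 = 58: (m_11, d_11) = (m_1, d_1) = (49, 58), so from here the quotients repeat a_1, ..., a_10; the period length is 10.
So sqrt(2459) = [49; (1, 1, 2, 3, 49, 3, 2, 1, 1, 98)] with period length k = 10.
k is even, so the fundamental solution of x^2 - 2459y^2 = 1 is (p_{k-1}, q_{k-1}) = (p_9, q_9); compute convergents through index 9.
Convergents (p_i = a_i*p_{i-1} + p_{i-2}, q_i = a_i*q_{i-1} + q_{i-2} with p_{-2}=0, p_{-1}=1, q_{-2}=1, q_{-1}=0):
  i=0: a_0=49, p_0 = 49*1 + 0 = 49, q_0 = 49*0 + 1 = 1.
  i=1: a_1=1, p_1 = 1*49 + 1 = 50, q_1 = 1*1 + 0 = 1.
  i=2: a_2=1, p_2 = 1*50 + 49 = 99, q_2 = 1*1 + 1 = 2.
  i=3: a_3=2, p_3 = 2*99 + 50 = 248, q_3 = 2*2 + 1 = 5.
  i=4: a_4=3, p_4 = 3*248 + 99 = 843, q_4 = 3*5 + 2 = 17.
  i=5: a_5=49, p_5 = 49*843 + 248 = 41555, q_5 = 49*17 + 5 = 838.
  i=6: a_6=3, p_6 = 3*41555 + 843 = 125508, q_6 = 3*838 + 17 = 2531.
  i=7: a_7=2, p_7 = 2*125508 + 41555 = 292571, q_7 = 2*2531 + 838 = 5900.
  i=8: a_8=1, p_8 = 1*292571 + 125508 = 418079, q_8 = 1*5900 + 2531 = 8431.
  i=9: a_9=1, p_9 = 1*418079 + 292571 = 710650, q_9 = 1*8431 + 5900 = 14331.
Check: 710650^2 - 2459*14331^2 = 505023422500 - 505023422499 = 1, so (x, y) = (710650, 14331) solves the equation, and by the theorem it is the least positive solution.

(x, y) = (710650, 14331)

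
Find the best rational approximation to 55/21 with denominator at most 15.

Expand x = 55/21 as a continued fraction with the Euclidean algorithm:
  55 = 2*21 + 13, so a_0 = 2.
  21 = 1*13 + 8, so a_1 = 1.
  13 = 1*8 + 5, so a_2 = 1.
  8 = 1*5 + 3, so a_3 = 1.
  5 = 1*3 + 2, so a_4 = 1.
  3 = 1*2 + 1, so a_5 = 1.
  2 = 2*1 + 0, so a_6 = 2.
so x = [2; 1, 1, 1, 1, 1, 2].
Convergents (p_i = a_i*p_{i-1} + p_{i-2}, q_i = a_i*q_{i-1} + q_{i-2} with p_{-2}=0, p_{-1}=1, q_{-2}=1, q_{-1}=0), until the denominator exceeds 15:
  i=0: a_0=2, p_0 = 2*1 + 0 = 2, q_0 = 2*0 + 1 = 1.
  i=1: a_1=1, p_1 = 1*2 + 1 = 3, q_1 = 1*1 + 0 = 1.
  i=2: a_2=1, p_2 = 1*3 + 2 = 5, q_2 = 1*1 + 1 = 2.
  i=3: a_3=1, p_3 = 1*5 + 3 = 8, q_3 = 1*2 + 1 = 3.
  i=4: a_4=1, p_4 = 1*8 + 5 = 13, q_4 = 1*3 + 2 = 5.
  i=5: a_5=1, p_5 = 1*13 + 8 = 21, q_5 = 1*5 + 3 = 8.
  i=6: a_6=2, p_6 = 2*21 + 13 = 55, q_6 = 2*8 + 5 = 21.
q_6 = 21 > 15, so the last convergent with denominator <= 15 is p_5/q_5 = 21/8.
The closest fraction with denominator <= 15 is either p_5/q_5 or the intermediate fraction (k*p_5 + p_4)/(k*q_5 + q_4) with the largest k >= 1 whose denominator stays <= 15; these approach x as k grows, and every other convergent or intermediate fraction in range is farther away.
Largest k: floor((15 - q_4)/q_5) = floor((15 - 5)/8) = 1.
That gives (1*21 + 13)/(1*8 + 5) = 34/13.
Compare the errors: |x - 21/8| = |55*8 - 21*21|/(21*8) = 1/168, and |x - 34/13| = |55*13 - 34*21|/(21*13) = 1/273.
Cross-multiplying, 1*168 = 168 < 273 = 1*273, so 1/273 is smaller: the intermediate fraction 34/13 is closer to x than 21/8.

34/13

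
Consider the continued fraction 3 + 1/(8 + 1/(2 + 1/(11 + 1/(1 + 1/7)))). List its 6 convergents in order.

Using the convergent recurrence p_i = a_i*p_{i-1} + p_{i-2}, q_i = a_i*q_{i-1} + q_{i-2} with p_{-2}=0, p_{-1}=1, q_{-2}=1, q_{-1}=0:
  i=0: a_0=3, p_0 = 3*1 + 0 = 3, q_0 = 3*0 + 1 = 1.
  i=1: a_1=8, p_1 = 8*3 + 1 = 25, q_1 = 8*1 + 0 = 8.
  i=2: a_2=2, p_2 = 2*25 + 3 = 53, q_2 = 2*8 + 1 = 17.
  i=3: a_3=11, p_3 = 11*53 + 25 = 608, q_3 = 11*17 + 8 = 195.
  i=4: a_4=1, p_4 = 1*608 + 53 = 661, q_4 = 1*195 + 17 = 212.
  i=5: a_5=7, p_5 = 7*661 + 608 = 5235, q_5 = 7*212 + 195 = 1679.

3/1, 25/8, 53/17, 608/195, 661/212, 5235/1679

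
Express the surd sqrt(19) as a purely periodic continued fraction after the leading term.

[4; (2, 1, 3, 1, 2, 8)]

Write x_i = (sqrt(19) + m_i)/d_i with (m_0, d_0) = (0, 1). a_0 = floor(sqrt(19)) = 4, since 4^2 = 16 <= 19 < 25 = 5^2.
Iterate m_{i+1} = d_i*a_i - m_i, d_{i+1} = (19 - m_{i+1}^2)/d_i, a_{i+1} = floor((a_0 + m_{i+1})/d_{i+1}):
  m_1 = 1*4 - 0 = 4, d_1 = (19 - 4^2)/1 = 3/1 = 3, a_1 = floor((4 + 4)/3) = 2.
  m_2 = 3*2 - 4 = 2, d_2 = (19 - 2^2)/3 = 15/3 = 5, a_2 = floor((4 + 2)/5) = 1.
  m_3 = 5*1 - 2 = 3, d_3 = (19 - 3^2)/5 = 10/5 = 2, a_3 = floor((4 + 3)/2) = 3.
  m_4 = 2*3 - 3 = 3, d_4 = (19 - 3^2)/2 = 10/2 = 5, a_4 = floor((4 + 3)/5) = 1.
  m_5 = 5*1 - 3 = 2, d_5 = (19 - 2^2)/5 = 15/5 = 3, a_5 = floor((4 + 2)/3) = 2.
  m_6 = 3*2 - 2 = 4, d_6 = (19 - 4^2)/3 = 3/3 = 1, a_6 = floor((4 + 4)/1) = 8.
  m_7 = 1*8 - 4 = 4, d_7 = (19 - 4^2)/1 = 3/1 = 3: (m_7, d_7) = (m_1, d_1) = (4, 3), so from here the quotients repeat a_1, ..., a_6; the period length is 6.
Hence the expansion of sqrt(19) is a_0 = 4 followed by the repeating block 2, 1, 3, 1, 2, 8 (period 6).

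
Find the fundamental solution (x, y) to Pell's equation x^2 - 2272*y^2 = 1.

(x, y) = (143, 3)

First expand sqrt(2272) as a continued fraction. With x_i = (sqrt(2272) + m_i)/d_i and (m_0, d_0) = (0, 1): a_0 = floor(sqrt(2272)) = 47, since 47^2 = 2209 <= 2272 < 2304 = 48^2.
Iterate m_{i+1} = d_i*a_i - m_i, d_{i+1} = (2272 - m_{i+1}^2)/d_i, a_{i+1} = floor((a_0 + m_{i+1})/d_{i+1}):
  m_1 = 1*47 - 0 = 47, d_1 = (2272 - 47^2)/1 = 63/1 = 63, a_1 = floor((47 + 47)/63) = 1.
  m_2 = 63*1 - 47 = 16, d_2 = (2272 - 16^2)/63 = 2016/63 = 32, a_2 = floor((47 + 16)/32) = 1.
  m_3 = 32*1 - 16 = 16, d_3 = (2272 - 16^2)/32 = 2016/32 = 63, a_3 = floor((47 + 16)/63) = 1.
  m_4 = 63*1 - 16 = 47, d_4 = (2272 - 47^2)/63 = 63/63 = 1, a_4 = floor((47 + 47)/1) = 94.
  m_5 = 1*94 - 47 = 47, d_5 = (2272 - 47^2)/1 = 63/1 = 63: (m_5, d_5) = (m_1, d_1) = (47, 63), so from here the quotients repeat a_1, ..., a_4; the period length is 4.
So sqrt(2272) = [47; (1, 1, 1, 94)] with period length k = 4.
k is even, so the fundamental solution of x^2 - 2272y^2 = 1 is (p_{k-1}, q_{k-1}) = (p_3, q_3); compute convergents through index 3.
Convergents (p_i = a_i*p_{i-1} + p_{i-2}, q_i = a_i*q_{i-1} + q_{i-2} with p_{-2}=0, p_{-1}=1, q_{-2}=1, q_{-1}=0):
  i=0: a_0=47, p_0 = 47*1 + 0 = 47, q_0 = 47*0 + 1 = 1.
  i=1: a_1=1, p_1 = 1*47 + 1 = 48, q_1 = 1*1 + 0 = 1.
  i=2: a_2=1, p_2 = 1*48 + 47 = 95, q_2 = 1*1 + 1 = 2.
  i=3: a_3=1, p_3 = 1*95 + 48 = 143, q_3 = 1*2 + 1 = 3.
Check: 143^2 - 2272*3^2 = 20449 - 20448 = 1, so (x, y) = (143, 3) solves the equation, and by the theorem it is the least positive solution.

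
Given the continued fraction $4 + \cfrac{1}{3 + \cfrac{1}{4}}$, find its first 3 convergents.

Using the convergent recurrence p_i = a_i*p_{i-1} + p_{i-2}, q_i = a_i*q_{i-1} + q_{i-2} with p_{-2}=0, p_{-1}=1, q_{-2}=1, q_{-1}=0:
  i=0: a_0=4, p_0 = 4*1 + 0 = 4, q_0 = 4*0 + 1 = 1.
  i=1: a_1=3, p_1 = 3*4 + 1 = 13, q_1 = 3*1 + 0 = 3.
  i=2: a_2=4, p_2 = 4*13 + 4 = 56, q_2 = 4*3 + 1 = 13.

4/1, 13/3, 56/13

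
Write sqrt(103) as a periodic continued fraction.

Write x_i = (sqrt(103) + m_i)/d_i with (m_0, d_0) = (0, 1). a_0 = floor(sqrt(103)) = 10, since 10^2 = 100 <= 103 < 121 = 11^2.
Iterate m_{i+1} = d_i*a_i - m_i, d_{i+1} = (103 - m_{i+1}^2)/d_i, a_{i+1} = floor((a_0 + m_{i+1})/d_{i+1}):
  m_1 = 1*10 - 0 = 10, d_1 = (103 - 10^2)/1 = 3/1 = 3, a_1 = floor((10 + 10)/3) = 6.
  m_2 = 3*6 - 10 = 8, d_2 = (103 - 8^2)/3 = 39/3 = 13, a_2 = floor((10 + 8)/13) = 1.
  m_3 = 13*1 - 8 = 5, d_3 = (103 - 5^2)/13 = 78/13 = 6, a_3 = floor((10 + 5)/6) = 2.
  m_4 = 6*2 - 5 = 7, d_4 = (103 - 7^2)/6 = 54/6 = 9, a_4 = floor((10 + 7)/9) = 1.
  m_5 = 9*1 - 7 = 2, d_5 = (103 - 2^2)/9 = 99/9 = 11, a_5 = floor((10 + 2)/11) = 1.
  m_6 = 11*1 - 2 = 9, d_6 = (103 - 9^2)/11 = 22/11 = 2, a_6 = floor((10 + 9)/2) = 9.
  m_7 = 2*9 - 9 = 9, d_7 = (103 - 9^2)/2 = 22/2 = 11, a_7 = floor((10 + 9)/11) = 1.
  m_8 = 11*1 - 9 = 2, d_8 = (103 - 2^2)/11 = 99/11 = 9, a_8 = floor((10 + 2)/9) = 1.
  m_9 = 9*1 - 2 = 7, d_9 = (103 - 7^2)/9 = 54/9 = 6, a_9 = floor((10 + 7)/6) = 2.
  m_10 = 6*2 - 7 = 5, d_10 = (103 - 5^2)/6 = 78/6 = 13, a_10 = floor((10 + 5)/13) = 1.
  m_11 = 13*1 - 5 = 8, d_11 = (103 - 8^2)/13 = 39/13 = 3, a_11 = floor((10 + 8)/3) = 6.
  m_12 = 3*6 - 8 = 10, d_12 = (103 - 10^2)/3 = 3/3 = 1, a_12 = floor((10 + 10)/1) = 20.
  m_13 = 1*20 - 10 = 10, d_13 = (103 - 10^2)/1 = 3/1 = 3: (m_13, d_13) = (m_1, d_1) = (10, 3), so from here the quotients repeat a_1, ..., a_12; the period length is 12.
Hence the expansion of sqrt(103) is a_0 = 10 followed by the repeating block 6, 1, 2, 1, 1, 9, 1, 1, 2, 1, 6, 20 (period 12).

[10; (6, 1, 2, 1, 1, 9, 1, 1, 2, 1, 6, 20)]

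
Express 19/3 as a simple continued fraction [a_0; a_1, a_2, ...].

Run the Euclidean algorithm on 19 and 3; the successive quotients are the partial quotients a_0, a_1, ... (each step inverts the fractional part left over by the previous one):
  19 = 6*3 + 1, so a_0 = 6.
  3 = 3*1 + 0, so a_1 = 3.
The remainder reaches 0 after 2 divisions, so the expansion has 2 partial quotients, read off in order.

[6; 3]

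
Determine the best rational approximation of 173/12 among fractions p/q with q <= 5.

Expand x = 173/12 as a continued fraction with the Euclidean algorithm:
  173 = 14*12 + 5, so a_0 = 14.
  12 = 2*5 + 2, so a_1 = 2.
  5 = 2*2 + 1, so a_2 = 2.
  2 = 2*1 + 0, so a_3 = 2.
so x = [14; 2, 2, 2].
Convergents (p_i = a_i*p_{i-1} + p_{i-2}, q_i = a_i*q_{i-1} + q_{i-2} with p_{-2}=0, p_{-1}=1, q_{-2}=1, q_{-1}=0), until the denominator exceeds 5:
  i=0: a_0=14, p_0 = 14*1 + 0 = 14, q_0 = 14*0 + 1 = 1.
  i=1: a_1=2, p_1 = 2*14 + 1 = 29, q_1 = 2*1 + 0 = 2.
  i=2: a_2=2, p_2 = 2*29 + 14 = 72, q_2 = 2*2 + 1 = 5.
  i=3: a_3=2, p_3 = 2*72 + 29 = 173, q_3 = 2*5 + 2 = 12.
q_3 = 12 > 5, so the last convergent with denominator <= 5 is p_2/q_2 = 72/5.
The closest fraction with denominator <= 5 is either p_2/q_2 or the intermediate fraction (k*p_2 + p_1)/(k*q_2 + q_1) with the largest k >= 1 whose denominator stays <= 5; these approach x as k grows, and every other convergent or intermediate fraction in range is farther away.
Largest k: floor((5 - q_1)/q_2) = floor((5 - 2)/5) = 0.
Since k = 0, no intermediate fraction beyond p_2/q_2 has denominator <= 5, so the convergent 72/5 is the closest (its error is |173*5 - 72*12|/(12*5) = 1/60).

72/5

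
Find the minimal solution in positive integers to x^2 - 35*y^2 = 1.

First expand sqrt(35) as a continued fraction. With x_i = (sqrt(35) + m_i)/d_i and (m_0, d_0) = (0, 1): a_0 = floor(sqrt(35)) = 5, since 5^2 = 25 <= 35 < 36 = 6^2.
Iterate m_{i+1} = d_i*a_i - m_i, d_{i+1} = (35 - m_{i+1}^2)/d_i, a_{i+1} = floor((a_0 + m_{i+1})/d_{i+1}):
  m_1 = 1*5 - 0 = 5, d_1 = (35 - 5^2)/1 = 10/1 = 10, a_1 = floor((5 + 5)/10) = 1.
  m_2 = 10*1 - 5 = 5, d_2 = (35 - 5^2)/10 = 10/10 = 1, a_2 = floor((5 + 5)/1) = 10.
  m_3 = 1*10 - 5 = 5, d_3 = (35 - 5^2)/1 = 10/1 = 10: (m_3, d_3) = (m_1, d_1) = (5, 10), so from here the quotients repeat a_1, a_2; the period length is 2.
So sqrt(35) = [5; (1, 10)] with period length k = 2.
k is even, so the fundamental solution of x^2 - 35y^2 = 1 is (p_{k-1}, q_{k-1}) = (p_1, q_1); compute convergents through index 1.
Convergents (p_i = a_i*p_{i-1} + p_{i-2}, q_i = a_i*q_{i-1} + q_{i-2} with p_{-2}=0, p_{-1}=1, q_{-2}=1, q_{-1}=0):
  i=0: a_0=5, p_0 = 5*1 + 0 = 5, q_0 = 5*0 + 1 = 1.
  i=1: a_1=1, p_1 = 1*5 + 1 = 6, q_1 = 1*1 + 0 = 1.
Check: 6^2 - 35*1^2 = 36 - 35 = 1, so (x, y) = (6, 1) solves the equation, and by the theorem it is the least positive solution.

(x, y) = (6, 1)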